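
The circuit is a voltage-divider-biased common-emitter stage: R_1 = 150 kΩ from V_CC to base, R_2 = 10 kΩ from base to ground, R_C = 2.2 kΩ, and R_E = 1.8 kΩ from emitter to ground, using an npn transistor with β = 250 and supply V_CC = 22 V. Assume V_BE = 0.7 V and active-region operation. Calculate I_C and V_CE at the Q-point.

Thevenize the base divider: V_Th = V_CC·R_2/(R_1+R_2) = 22×10/160 = 1.38 V, R_Th = R_1‖R_2 = 9.38 kΩ.
Base-emitter loop: V_Th = I_B·R_Th + V_BE + (β+1)I_B·R_E, so I_B = (1.38 − 0.7) / (9.38 + 251×1.8) = 0.00146 mA.
I_C = β·I_B = 250×0.00146 = 0.366 mA, and I_E = (β+1)I_B = 0.367 mA.
V_CE = V_CC − I_C·R_C − I_E·R_E = 22 − 0.366×2.2 − 0.367×1.8 = 20.5 V.
V_CE = 20.5 V > 0.2 V confirms active-region operation.

I_C ≈ 0.37 mA, V_CE ≈ 21 V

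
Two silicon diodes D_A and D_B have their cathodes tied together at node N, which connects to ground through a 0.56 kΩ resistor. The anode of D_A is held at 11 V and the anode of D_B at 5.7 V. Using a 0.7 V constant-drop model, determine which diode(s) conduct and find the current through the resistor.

Only D_A conducts; I_R ≈ 18 mA

Assume both conduct. Then node N would need to be at both 11−0.7 = 10.3 V and 5.7−0.7 = 5 V, which is impossible.
Assume only D_A conducts: V_N = 11 − 0.7 = 10.3 V, so I_R = 10.3/0.56 = 18.4 mA.
Check D_B: its anode-to-cathode voltage is 5.7 − 10.3 = -4.6 V < 0.7 V, so it is off. The assumption is consistent.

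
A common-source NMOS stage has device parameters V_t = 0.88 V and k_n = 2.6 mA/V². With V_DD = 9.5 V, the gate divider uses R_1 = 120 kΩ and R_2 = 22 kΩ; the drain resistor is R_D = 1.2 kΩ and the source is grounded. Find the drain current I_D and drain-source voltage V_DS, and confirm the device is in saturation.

I_D ≈ 0.46 mA, V_DS ≈ 9 V

V_G = V_DD·R_2/(R_1+R_2) = 9.5×22/142 = 1.47 V. With the source grounded, V_GS = V_G = 1.47 V.
Assume saturation: I_D = (k_n/2)(V_GS − V_t)² = (2.6/2)×(1.47 − 0.88)² = 1.3×0.592² = 0.455 mA.
V_DS = V_DD − I_D·R_D = 9.5 − 0.455×1.2 = 8.95 V.
Saturation requires V_DS ≥ V_GS − V_t = 0.592 V; 8.95 ≥ 0.592 ✓.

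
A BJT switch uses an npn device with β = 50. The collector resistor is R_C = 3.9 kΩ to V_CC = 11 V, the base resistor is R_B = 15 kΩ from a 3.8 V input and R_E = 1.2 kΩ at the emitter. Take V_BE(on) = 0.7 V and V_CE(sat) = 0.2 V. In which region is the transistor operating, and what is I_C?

Assume active. Base-emitter loop: I_B = (V_BB − V_BE)/(R_B + (β+1)R_E) = (3.8 − 0.7)/(15 + 51×1.2) = 0.0407 mA.
I_C = β·I_B = 50×0.0407 = 2.03 mA.
V_CE = V_CC − I_C·R_C − I_E·R_E = 11 − 2.03×3.9 − 2.07×1.2 = 0.577 V > V_CE(sat), so the active-region assumption holds.

active; I_C ≈ 2 mA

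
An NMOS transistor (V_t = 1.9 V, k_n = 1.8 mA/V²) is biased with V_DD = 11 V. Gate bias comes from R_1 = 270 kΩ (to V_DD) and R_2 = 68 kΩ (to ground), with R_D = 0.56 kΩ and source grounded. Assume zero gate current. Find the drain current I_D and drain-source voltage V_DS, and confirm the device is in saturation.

V_G = V_DD·R_2/(R_1+R_2) = 11×68/338 = 2.21 V. With the source grounded, V_GS = V_G = 2.21 V.
Assume saturation: I_D = (k_n/2)(V_GS − V_t)² = (1.8/2)×(2.21 − 1.9)² = 0.9×0.313² = 0.0882 mA.
V_DS = V_DD − I_D·R_D = 11 − 0.0882×0.56 = 11 V.
Saturation requires V_DS ≥ V_GS − V_t = 0.313 V; 11 ≥ 0.313 ✓.

I_D ≈ 0.088 mA, V_DS ≈ 11 V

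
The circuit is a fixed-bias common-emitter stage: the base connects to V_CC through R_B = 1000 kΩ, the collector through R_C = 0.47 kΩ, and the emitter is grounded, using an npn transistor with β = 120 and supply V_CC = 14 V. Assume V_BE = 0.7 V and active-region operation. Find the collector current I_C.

Base loop: V_CC = I_B·R_B + V_BE, so I_B = (14 − 0.7)/1000 kΩ = 0.0133 mA.
In the active region I_C = β·I_B = 120 × 0.0133 = 1.6 mA.
Collector loop: V_CE = V_CC − I_C·R_C = 14 − 1.6×0.47 = 13.2 V.
Since V_CE = 13.2 V > V_CE(sat) ≈ 0.2 V, the transistor is in the active region as assumed.

I_C ≈ 1.6 mA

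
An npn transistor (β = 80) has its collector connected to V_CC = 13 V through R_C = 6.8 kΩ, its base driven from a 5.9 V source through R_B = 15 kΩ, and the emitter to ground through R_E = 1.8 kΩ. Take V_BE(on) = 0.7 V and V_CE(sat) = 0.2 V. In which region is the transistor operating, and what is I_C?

saturation; I_C ≈ 1.5 mA

Assume active: I_B = (5.9 − 0.7)/(15 + 81×1.8) = 0.0323 mA, I_C = β·I_B = 2.59 mA.
Then V_CE = 13 − 2.59×6.8 − 2.62×1.8 = -9.31 V < 0.2 V — the active assumption fails.
Re-solve with V_CE = 0.2 V. KCL at the emitter: V_E/R_E = (V_BB−0.7−V_E)/R_B + (V_CC−0.2−V_E)/R_C, giving V_E = 2.9 V.
I_C = (V_CC − 0.2 − V_E)/R_C = (12.8 − 2.9)/6.8 = 1.46 mA.
Check: I_B = (5.2 − 2.9)/15 = 0.153 mA, and β·I_B = 12.3 mA > I_C, confirming saturation.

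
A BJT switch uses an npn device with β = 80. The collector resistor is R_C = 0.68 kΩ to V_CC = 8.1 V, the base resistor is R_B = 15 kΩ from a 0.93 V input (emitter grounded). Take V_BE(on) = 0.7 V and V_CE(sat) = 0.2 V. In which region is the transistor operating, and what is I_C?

active; I_C ≈ 1.2 mA

Assume active. Base-emitter loop: I_B = (V_BB − V_BE)/R_B = (0.93 − 0.7)/15 = 0.0153 mA.
I_C = β·I_B = 80×0.0153 = 1.23 mA.
V_CE = V_CC − I_C·R_C = 8.1 − 1.23×0.68 = 7.27 V > V_CE(sat), so the active-region assumption holds.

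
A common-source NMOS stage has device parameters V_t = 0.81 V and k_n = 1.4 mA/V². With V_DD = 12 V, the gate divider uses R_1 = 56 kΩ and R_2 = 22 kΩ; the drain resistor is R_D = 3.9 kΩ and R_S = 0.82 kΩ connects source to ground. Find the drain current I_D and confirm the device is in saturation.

V_G = V_DD·R_2/(R_1+R_2) = 12×22/78 = 3.38 V.
Assume saturation: I_D = (k_n/2)(V_GS − V_t)² with V_GS = V_G − I_D·R_S = 3.38 − 0.82·I_D.
Substituting gives 0.471·I_D² − 3.96·I_D + 4.64 = 0, with roots I_D = 1.41 or 6.99 mA.
The root I_D = 6.99 mA gives V_GS = -2.35 V ≤ V_t, so take I_D = 1.41 mA.
Then V_GS = 2.23 V and V_DS = V_DD − I_D(R_D+R_S) = 12 − 1.41×4.72 = 5.35 V.
Saturation requires V_DS ≥ V_GS − V_t = 1.42 V; 5.35 ≥ 1.42 ✓.

I_D ≈ 1.4 mA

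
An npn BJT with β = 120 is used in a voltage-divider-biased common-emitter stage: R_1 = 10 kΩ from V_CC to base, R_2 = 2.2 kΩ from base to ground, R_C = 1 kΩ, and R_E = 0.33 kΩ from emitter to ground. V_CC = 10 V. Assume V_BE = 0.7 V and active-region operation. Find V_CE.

V_CE ≈ 5.8 V

Thevenize the base divider: V_Th = V_CC·R_2/(R_1+R_2) = 10×2.2/12.2 = 1.8 V, R_Th = R_1‖R_2 = 1.8 kΩ.
Base-emitter loop: V_Th = I_B·R_Th + V_BE + (β+1)I_B·R_E, so I_B = (1.8 − 0.7) / (1.8 + 121×0.33) = 0.0264 mA.
I_C = β·I_B = 120×0.0264 = 3.17 mA, and I_E = (β+1)I_B = 3.2 mA.
V_CE = V_CC − I_C·R_C − I_E·R_E = 10 − 3.17×1 − 3.2×0.33 = 5.77 V.
V_CE = 5.77 V > 0.2 V confirms active-region operation.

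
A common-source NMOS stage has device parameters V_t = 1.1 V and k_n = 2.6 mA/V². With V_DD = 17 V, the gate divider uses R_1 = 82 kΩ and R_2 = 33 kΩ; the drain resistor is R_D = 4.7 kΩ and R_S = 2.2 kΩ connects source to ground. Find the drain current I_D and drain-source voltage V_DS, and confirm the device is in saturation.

I_D ≈ 1.3 mA, V_DS ≈ 8.2 V

V_G = V_DD·R_2/(R_1+R_2) = 17×33/115 = 4.88 V.
Assume saturation: I_D = (k_n/2)(V_GS − V_t)² with V_GS = V_G − I_D·R_S = 4.88 − 2.2·I_D.
Substituting gives 6.29·I_D² − 22.6·I_D + 18.6 = 0, with roots I_D = 1.27 or 2.33 mA.
The root I_D = 2.33 mA gives V_GS = -0.237 V ≤ V_t, so take I_D = 1.27 mA.
Then V_GS = 2.09 V and V_DS = V_DD − I_D(R_D+R_S) = 17 − 1.27×6.9 = 8.25 V.
Saturation requires V_DS ≥ V_GS − V_t = 0.988 V; 8.25 ≥ 0.988 ✓.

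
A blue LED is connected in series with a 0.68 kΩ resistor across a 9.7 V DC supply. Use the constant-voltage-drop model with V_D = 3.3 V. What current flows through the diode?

KVL around the loop: 9.7 = V_D + I·R = 3.3 + I × 0.68 kΩ.
So I = (9.7 − 3.3) / 0.68 kΩ = 6.4 / 0.68 = 9.41 mA.

I ≈ 9.4 mA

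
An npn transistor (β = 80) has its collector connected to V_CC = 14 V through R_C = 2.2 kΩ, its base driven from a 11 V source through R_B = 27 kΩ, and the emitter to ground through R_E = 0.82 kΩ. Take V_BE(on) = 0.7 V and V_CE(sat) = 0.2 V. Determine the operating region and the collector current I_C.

saturation; I_C ≈ 4.5 mA

Assume active: I_B = (11 − 0.7)/(27 + 81×0.82) = 0.11 mA, I_C = β·I_B = 8.82 mA.
Then V_CE = 14 − 8.82×2.2 − 8.93×0.82 = -12.7 V < 0.2 V — the active assumption fails.
Re-solve with V_CE = 0.2 V. KCL at the emitter: V_E/R_E = (V_BB−0.7−V_E)/R_B + (V_CC−0.2−V_E)/R_C, giving V_E = 3.89 V.
I_C = (V_CC − 0.2 − V_E)/R_C = (13.8 − 3.89)/2.2 = 4.51 mA.
Check: I_B = (10.3 − 3.89)/27 = 0.237 mA, and β·I_B = 19 mA > I_C, confirming saturation.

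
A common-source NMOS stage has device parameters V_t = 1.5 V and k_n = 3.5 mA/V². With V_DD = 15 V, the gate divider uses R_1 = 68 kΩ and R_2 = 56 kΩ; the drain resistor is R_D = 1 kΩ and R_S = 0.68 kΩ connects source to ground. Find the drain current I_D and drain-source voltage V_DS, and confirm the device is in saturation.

I_D ≈ 5.2 mA, V_DS ≈ 6.2 V

V_G = V_DD·R_2/(R_1+R_2) = 15×56/124 = 6.77 V.
Assume saturation: I_D = (k_n/2)(V_GS − V_t)² with V_GS = V_G − I_D·R_S = 6.77 − 0.68·I_D.
Substituting gives 0.809·I_D² − 13.6·I_D + 48.7 = 0, with roots I_D = 5.22 or 11.5 mA.
The root I_D = 11.5 mA gives V_GS = -1.07 V ≤ V_t, so take I_D = 5.22 mA.
Then V_GS = 3.23 V and V_DS = V_DD − I_D(R_D+R_S) = 15 − 5.22×1.68 = 6.24 V.
Saturation requires V_DS ≥ V_GS − V_t = 1.73 V; 6.24 ≥ 1.73 ✓.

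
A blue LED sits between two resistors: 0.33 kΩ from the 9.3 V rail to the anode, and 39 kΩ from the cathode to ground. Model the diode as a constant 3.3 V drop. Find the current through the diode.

The two resistors are in series with the diode, so KVL gives 9.3 = I·0.33 + 3.3 + I·39.
I = (9.3 − 3.3) / (0.33 + 39) kΩ = 6 / 39.3 = 0.153 mA.

I ≈ 0.15 mA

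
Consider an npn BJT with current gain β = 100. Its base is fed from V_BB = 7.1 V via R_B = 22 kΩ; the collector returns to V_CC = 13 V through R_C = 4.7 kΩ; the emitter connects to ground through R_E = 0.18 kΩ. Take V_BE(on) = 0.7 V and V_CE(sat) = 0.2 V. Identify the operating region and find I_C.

Assume active: I_B = (7.1 − 0.7)/(22 + 101×0.18) = 0.159 mA, I_C = β·I_B = 15.9 mA.
Then V_CE = 13 − 15.9×4.7 − 16.1×0.18 = -64.8 V < 0.2 V — the active assumption fails.
Re-solve with V_CE = 0.2 V. KCL at the emitter: V_E/R_E = (V_BB−0.7−V_E)/R_B + (V_CC−0.2−V_E)/R_C, giving V_E = 0.518 V.
I_C = (V_CC − 0.2 − V_E)/R_C = (12.8 − 0.518)/4.7 = 2.61 mA.
Check: I_B = (6.4 − 0.518)/22 = 0.267 mA, and β·I_B = 26.7 mA > I_C, confirming saturation.

saturation; I_C ≈ 2.6 mA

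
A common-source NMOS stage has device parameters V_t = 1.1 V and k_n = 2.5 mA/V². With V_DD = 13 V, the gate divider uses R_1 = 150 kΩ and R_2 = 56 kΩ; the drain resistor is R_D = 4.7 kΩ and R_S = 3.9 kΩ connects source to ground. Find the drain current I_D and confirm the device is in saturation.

V_G = V_DD·R_2/(R_1+R_2) = 13×56/206 = 3.53 V.
Assume saturation: I_D = (k_n/2)(V_GS − V_t)² with V_GS = V_G − I_D·R_S = 3.53 − 3.9·I_D.
Substituting gives 19·I_D² − 24.7·I_D + 7.41 = 0, with roots I_D = 0.467 or 0.833 mA.
The root I_D = 0.833 mA gives V_GS = 0.283 V ≤ V_t, so take I_D = 0.467 mA.
Then V_GS = 1.71 V and V_DS = V_DD − I_D(R_D+R_S) = 13 − 0.467×8.6 = 8.98 V.
Saturation requires V_DS ≥ V_GS − V_t = 0.611 V; 8.98 ≥ 0.611 ✓.

I_D ≈ 0.47 mA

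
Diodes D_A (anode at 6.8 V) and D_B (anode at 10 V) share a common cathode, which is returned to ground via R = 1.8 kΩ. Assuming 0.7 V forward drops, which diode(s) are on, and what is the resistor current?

Only D_B conducts; I_R ≈ 5.2 mA

Assume both conduct. Then node N would need to be at both 6.8−0.7 = 6.1 V and 10−0.7 = 9.3 V, which is impossible.
Assume only D_B conducts: V_N = 10 − 0.7 = 9.3 V, so I_R = 9.3/1.8 = 5.17 mA.
Check D_A: its anode-to-cathode voltage is 6.8 − 9.3 = -2.5 V < 0.7 V, so it is off. The assumption is consistent.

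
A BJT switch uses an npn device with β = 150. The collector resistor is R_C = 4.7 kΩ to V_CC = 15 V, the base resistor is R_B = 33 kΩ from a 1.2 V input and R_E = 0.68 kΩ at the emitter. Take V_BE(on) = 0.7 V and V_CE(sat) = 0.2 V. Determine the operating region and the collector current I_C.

Assume active. Base-emitter loop: I_B = (V_BB − V_BE)/(R_B + (β+1)R_E) = (1.2 − 0.7)/(33 + 151×0.68) = 0.00369 mA.
I_C = β·I_B = 150×0.00369 = 0.553 mA.
V_CE = V_CC − I_C·R_C − I_E·R_E = 15 − 0.553×4.7 − 0.556×0.68 = 12 V > V_CE(sat), so the active-region assumption holds.

active; I_C ≈ 0.55 mA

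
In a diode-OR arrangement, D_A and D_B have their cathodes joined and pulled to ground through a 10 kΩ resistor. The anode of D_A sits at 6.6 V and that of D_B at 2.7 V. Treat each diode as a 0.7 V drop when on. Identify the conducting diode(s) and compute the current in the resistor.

Assume both conduct. Then node N would need to be at both 6.6−0.7 = 5.9 V and 2.7−0.7 = 2 V, which is impossible.
Assume only D_A conducts: V_N = 6.6 − 0.7 = 5.9 V, so I_R = 5.9/10 = 0.59 mA.
Check D_B: its anode-to-cathode voltage is 2.7 − 5.9 = -3.2 V < 0.7 V, so it is off. The assumption is consistent.

Only D_A conducts; I_R ≈ 0.59 mA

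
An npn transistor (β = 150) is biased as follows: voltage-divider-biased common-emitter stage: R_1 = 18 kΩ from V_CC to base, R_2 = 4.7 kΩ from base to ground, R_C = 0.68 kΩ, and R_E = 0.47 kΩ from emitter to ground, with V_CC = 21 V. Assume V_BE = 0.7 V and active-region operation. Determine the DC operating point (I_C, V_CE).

I_C ≈ 7.3 mA, V_CE ≈ 13 V

Thevenize the base divider: V_Th = V_CC·R_2/(R_1+R_2) = 21×4.7/22.7 = 4.35 V, R_Th = R_1‖R_2 = 3.73 kΩ.
Base-emitter loop: V_Th = I_B·R_Th + V_BE + (β+1)I_B·R_E, so I_B = (4.35 − 0.7) / (3.73 + 151×0.47) = 0.0488 mA.
I_C = β·I_B = 150×0.0488 = 7.33 mA, and I_E = (β+1)I_B = 7.37 mA.
V_CE = V_CC − I_C·R_C − I_E·R_E = 21 − 7.33×0.68 − 7.37×0.47 = 12.6 V.
V_CE = 12.6 V > 0.2 V confirms active-region operation.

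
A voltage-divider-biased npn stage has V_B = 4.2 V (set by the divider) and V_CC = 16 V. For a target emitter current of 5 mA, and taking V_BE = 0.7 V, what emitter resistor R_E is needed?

R_E ≈ 0.7 kΩ

V_E = V_B − V_BE = 4.2 − 0.7 = 3.5 V.
R_E = V_E / I_E = 3.5 / 5 = 0.7 kΩ.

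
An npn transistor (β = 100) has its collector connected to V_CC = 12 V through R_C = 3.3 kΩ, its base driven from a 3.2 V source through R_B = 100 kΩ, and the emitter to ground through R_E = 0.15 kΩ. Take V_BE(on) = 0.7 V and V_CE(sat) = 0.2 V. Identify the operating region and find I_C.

active; I_C ≈ 2.2 mA

Assume active. Base-emitter loop: I_B = (V_BB − V_BE)/(R_B + (β+1)R_E) = (3.2 − 0.7)/(100 + 101×0.15) = 0.0217 mA.
I_C = β·I_B = 100×0.0217 = 2.17 mA.
V_CE = V_CC − I_C·R_C − I_E·R_E = 12 − 2.17×3.3 − 2.19×0.15 = 4.51 V > V_CE(sat), so the active-region assumption holds.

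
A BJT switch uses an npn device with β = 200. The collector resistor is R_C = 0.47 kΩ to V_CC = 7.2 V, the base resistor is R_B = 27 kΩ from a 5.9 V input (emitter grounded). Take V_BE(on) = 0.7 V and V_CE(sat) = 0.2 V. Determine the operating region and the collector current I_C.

Assume active: I_B = (5.9 − 0.7)/27 = 0.193 mA, giving I_C = β·I_B = 38.5 mA.
But then V_CE = 7.2 − 38.5×0.47 = -10.9 V < V_CE(sat) = 0.2 V — impossible in the active region.
So the transistor is saturated. With V_CE = 0.2 V, I_C = (V_CC − 0.2)/R_C = 7/0.47 = 14.9 mA.
Check: β·I_B = 38.5 mA > I_C = 14.9 mA, confirming saturation.

saturation; I_C ≈ 15 mA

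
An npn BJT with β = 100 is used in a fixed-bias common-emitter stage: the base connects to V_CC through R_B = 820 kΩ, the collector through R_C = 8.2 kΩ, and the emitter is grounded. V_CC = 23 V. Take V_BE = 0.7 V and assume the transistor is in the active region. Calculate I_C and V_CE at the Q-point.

I_C ≈ 2.7 mA, V_CE ≈ 0.7 V

Base loop: V_CC = I_B·R_B + V_BE, so I_B = (23 − 0.7)/820 kΩ = 0.0272 mA.
In the active region I_C = β·I_B = 100 × 0.0272 = 2.72 mA.
Collector loop: V_CE = V_CC − I_C·R_C = 23 − 2.72×8.2 = 0.7 V.
Since V_CE = 0.7 V > V_CE(sat) ≈ 0.2 V, the transistor is in the active region as assumed.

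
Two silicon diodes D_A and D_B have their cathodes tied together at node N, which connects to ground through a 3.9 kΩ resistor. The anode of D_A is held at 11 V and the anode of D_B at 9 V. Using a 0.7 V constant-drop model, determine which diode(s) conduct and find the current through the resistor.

Only D_A conducts; I_R ≈ 2.6 mA

Assume both conduct. Then node N would need to be at both 11−0.7 = 10.3 V and 9−0.7 = 8.3 V, which is impossible.
Assume only D_A conducts: V_N = 11 − 0.7 = 10.3 V, so I_R = 10.3/3.9 = 2.64 mA.
Check D_B: its anode-to-cathode voltage is 9 − 10.3 = -1.3 V < 0.7 V, so it is off. The assumption is consistent.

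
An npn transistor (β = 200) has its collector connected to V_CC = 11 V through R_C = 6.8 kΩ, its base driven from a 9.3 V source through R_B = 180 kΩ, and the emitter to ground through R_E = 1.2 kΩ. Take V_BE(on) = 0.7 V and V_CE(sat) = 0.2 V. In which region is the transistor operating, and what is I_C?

Assume active: I_B = (9.3 − 0.7)/(180 + 201×1.2) = 0.0204 mA, I_C = β·I_B = 4.08 mA.
Then V_CE = 11 − 4.08×6.8 − 4.1×1.2 = -21.7 V < 0.2 V — the active assumption fails.
Re-solve with V_CE = 0.2 V. KCL at the emitter: V_E/R_E = (V_BB−0.7−V_E)/R_B + (V_CC−0.2−V_E)/R_C, giving V_E = 1.66 V.
I_C = (V_CC − 0.2 − V_E)/R_C = (10.8 − 1.66)/6.8 = 1.34 mA.
Check: I_B = (8.6 − 1.66)/180 = 0.0386 mA, and β·I_B = 7.71 mA > I_C, confirming saturation.

saturation; I_C ≈ 1.3 mA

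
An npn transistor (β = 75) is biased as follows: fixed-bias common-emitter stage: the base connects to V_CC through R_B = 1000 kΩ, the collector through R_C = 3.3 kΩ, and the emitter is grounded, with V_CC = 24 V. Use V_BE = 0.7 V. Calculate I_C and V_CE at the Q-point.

Base loop: V_CC = I_B·R_B + V_BE, so I_B = (24 − 0.7)/1000 kΩ = 0.0233 mA.
In the active region I_C = β·I_B = 75 × 0.0233 = 1.75 mA.
Collector loop: V_CE = V_CC − I_C·R_C = 24 − 1.75×3.3 = 18.2 V.
Since V_CE = 18.2 V > V_CE(sat) ≈ 0.2 V, the transistor is in the active region as assumed.

I_C ≈ 1.7 mA, V_CE ≈ 18 V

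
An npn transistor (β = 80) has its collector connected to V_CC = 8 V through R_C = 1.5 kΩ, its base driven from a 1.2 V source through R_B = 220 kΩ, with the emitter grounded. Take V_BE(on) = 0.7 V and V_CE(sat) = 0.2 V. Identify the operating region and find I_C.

Assume active. Base-emitter loop: I_B = (V_BB − V_BE)/R_B = (1.2 − 0.7)/220 = 0.00227 mA.
I_C = β·I_B = 80×0.00227 = 0.182 mA.
V_CE = V_CC − I_C·R_C = 8 − 0.182×1.5 = 7.73 V > V_CE(sat), so the active-region assumption holds.

active; I_C ≈ 0.18 mA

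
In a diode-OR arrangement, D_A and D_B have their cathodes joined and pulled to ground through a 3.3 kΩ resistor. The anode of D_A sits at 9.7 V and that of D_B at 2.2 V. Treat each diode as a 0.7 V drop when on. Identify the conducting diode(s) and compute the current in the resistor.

Assume both conduct. Then node N would need to be at both 9.7−0.7 = 9 V and 2.2−0.7 = 1.5 V, which is impossible.
Assume only D_A conducts: V_N = 9.7 − 0.7 = 9 V, so I_R = 9/3.3 = 2.73 mA.
Check D_B: its anode-to-cathode voltage is 2.2 − 9 = -6.8 V < 0.7 V, so it is off. The assumption is consistent.

Only D_A conducts; I_R ≈ 2.7 mA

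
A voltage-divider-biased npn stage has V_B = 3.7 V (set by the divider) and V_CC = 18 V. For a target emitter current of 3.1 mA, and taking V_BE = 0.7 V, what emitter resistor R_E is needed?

V_E = V_B − V_BE = 3.7 − 0.7 = 3 V.
R_E = V_E / I_E = 3 / 3.1 = 0.968 kΩ.

R_E ≈ 0.97 kΩ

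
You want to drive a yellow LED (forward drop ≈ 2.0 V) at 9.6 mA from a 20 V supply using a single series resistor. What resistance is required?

R ≈ 1.9 kΩ

The resistor drops V_S − V_D = 20 − 2.0 = 18 V at 9.6 mA.
R = 18 V / 9.6 mA = 1.88 kΩ.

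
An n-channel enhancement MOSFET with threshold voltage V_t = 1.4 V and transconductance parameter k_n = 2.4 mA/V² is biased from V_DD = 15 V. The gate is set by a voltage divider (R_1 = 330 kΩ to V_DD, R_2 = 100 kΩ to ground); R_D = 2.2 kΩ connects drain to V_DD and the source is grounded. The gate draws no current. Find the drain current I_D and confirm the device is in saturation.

V_G = V_DD·R_2/(R_1+R_2) = 15×100/430 = 3.49 V. With the source grounded, V_GS = V_G = 3.49 V.
Assume saturation: I_D = (k_n/2)(V_GS − V_t)² = (2.4/2)×(3.49 − 1.4)² = 1.2×2.09² = 5.23 mA.
V_DS = V_DD − I_D·R_D = 15 − 5.23×2.2 = 3.49 V.
Saturation requires V_DS ≥ V_GS − V_t = 2.09 V; 3.49 ≥ 2.09 ✓.

I_D ≈ 5.2 mA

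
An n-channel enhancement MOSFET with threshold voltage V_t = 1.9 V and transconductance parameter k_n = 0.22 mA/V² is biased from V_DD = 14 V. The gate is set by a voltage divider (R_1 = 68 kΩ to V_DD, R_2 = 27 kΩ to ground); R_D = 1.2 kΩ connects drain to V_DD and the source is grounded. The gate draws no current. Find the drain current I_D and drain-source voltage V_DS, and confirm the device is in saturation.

I_D ≈ 0.48 mA, V_DS ≈ 13 V

V_G = V_DD·R_2/(R_1+R_2) = 14×27/95 = 3.98 V. With the source grounded, V_GS = V_G = 3.98 V.
Assume saturation: I_D = (k_n/2)(V_GS − V_t)² = (0.22/2)×(3.98 − 1.9)² = 0.11×2.08² = 0.475 mA.
V_DS = V_DD − I_D·R_D = 14 − 0.475×1.2 = 13.4 V.
Saturation requires V_DS ≥ V_GS − V_t = 2.08 V; 13.4 ≥ 2.08 ✓.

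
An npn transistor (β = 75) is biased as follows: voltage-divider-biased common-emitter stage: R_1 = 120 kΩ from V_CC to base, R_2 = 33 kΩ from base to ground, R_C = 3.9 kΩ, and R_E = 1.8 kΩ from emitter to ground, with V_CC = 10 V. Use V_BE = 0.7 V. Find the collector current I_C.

Thevenize the base divider: V_Th = V_CC·R_2/(R_1+R_2) = 10×33/153 = 2.16 V, R_Th = R_1‖R_2 = 25.9 kΩ.
Base-emitter loop: V_Th = I_B·R_Th + V_BE + (β+1)I_B·R_E, so I_B = (2.16 − 0.7) / (25.9 + 76×1.8) = 0.00896 mA.
I_C = β·I_B = 75×0.00896 = 0.672 mA, and I_E = (β+1)I_B = 0.681 mA.
V_CE = V_CC − I_C·R_C − I_E·R_E = 10 − 0.672×3.9 − 0.681×1.8 = 6.16 V.
V_CE = 6.16 V > 0.2 V confirms active-region operation.

I_C ≈ 0.67 mA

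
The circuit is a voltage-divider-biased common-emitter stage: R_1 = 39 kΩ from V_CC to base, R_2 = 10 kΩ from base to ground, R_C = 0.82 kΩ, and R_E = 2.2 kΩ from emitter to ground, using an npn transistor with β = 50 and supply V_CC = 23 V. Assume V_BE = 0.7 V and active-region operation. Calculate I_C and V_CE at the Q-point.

I_C ≈ 1.7 mA, V_CE ≈ 18 V

Thevenize the base divider: V_Th = V_CC·R_2/(R_1+R_2) = 23×10/49 = 4.69 V, R_Th = R_1‖R_2 = 7.96 kΩ.
Base-emitter loop: V_Th = I_B·R_Th + V_BE + (β+1)I_B·R_E, so I_B = (4.69 − 0.7) / (7.96 + 51×2.2) = 0.0332 mA.
I_C = β·I_B = 50×0.0332 = 1.66 mA, and I_E = (β+1)I_B = 1.7 mA.
V_CE = V_CC − I_C·R_C − I_E·R_E = 23 − 1.66×0.82 − 1.7×2.2 = 17.9 V.
V_CE = 17.9 V > 0.2 V confirms active-region operation.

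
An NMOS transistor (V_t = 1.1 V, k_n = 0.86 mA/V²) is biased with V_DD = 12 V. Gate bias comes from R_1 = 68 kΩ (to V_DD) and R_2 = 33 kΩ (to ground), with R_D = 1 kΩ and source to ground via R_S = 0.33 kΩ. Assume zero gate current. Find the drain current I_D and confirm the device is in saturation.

V_G = V_DD·R_2/(R_1+R_2) = 12×33/101 = 3.92 V.
Assume saturation: I_D = (k_n/2)(V_GS − V_t)² with V_GS = V_G − I_D·R_S = 3.92 − 0.33·I_D.
Substituting gives 0.0468·I_D² − 1.8·I_D + 3.42 = 0, with roots I_D = 2 or 36.4 mA.
The root I_D = 36.4 mA gives V_GS = -8.11 V ≤ V_t, so take I_D = 2 mA.
Then V_GS = 3.26 V and V_DS = V_DD − I_D(R_D+R_S) = 12 − 2×1.33 = 9.33 V.
Saturation requires V_DS ≥ V_GS − V_t = 2.16 V; 9.33 ≥ 2.16 ✓.

I_D ≈ 2 mA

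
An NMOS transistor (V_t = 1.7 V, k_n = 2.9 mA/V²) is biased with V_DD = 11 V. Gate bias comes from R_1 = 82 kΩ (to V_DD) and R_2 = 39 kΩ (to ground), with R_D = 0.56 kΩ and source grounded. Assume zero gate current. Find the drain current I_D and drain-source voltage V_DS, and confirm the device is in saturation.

V_G = V_DD·R_2/(R_1+R_2) = 11×39/121 = 3.55 V. With the source grounded, V_GS = V_G = 3.55 V.
Assume saturation: I_D = (k_n/2)(V_GS − V_t)² = (2.9/2)×(3.55 − 1.7)² = 1.45×1.85² = 4.94 mA.
V_DS = V_DD − I_D·R_D = 11 − 4.94×0.56 = 8.23 V.
Saturation requires V_DS ≥ V_GS − V_t = 1.85 V; 8.23 ≥ 1.85 ✓.

I_D ≈ 4.9 mA, V_DS ≈ 8.2 V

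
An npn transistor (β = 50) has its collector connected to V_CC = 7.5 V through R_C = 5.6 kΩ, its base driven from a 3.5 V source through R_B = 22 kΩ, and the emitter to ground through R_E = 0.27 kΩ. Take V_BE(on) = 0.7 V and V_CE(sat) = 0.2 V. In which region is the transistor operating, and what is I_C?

Assume active: I_B = (3.5 − 0.7)/(22 + 51×0.27) = 0.0783 mA, I_C = β·I_B = 3.91 mA.
Then V_CE = 7.5 − 3.91×5.6 − 3.99×0.27 = -15.5 V < 0.2 V — the active assumption fails.
Re-solve with V_CE = 0.2 V. KCL at the emitter: V_E/R_E = (V_BB−0.7−V_E)/R_B + (V_CC−0.2−V_E)/R_C, giving V_E = 0.364 V.
I_C = (V_CC − 0.2 − V_E)/R_C = (7.3 − 0.364)/5.6 = 1.24 mA.
Check: I_B = (2.8 − 0.364)/22 = 0.111 mA, and β·I_B = 5.54 mA > I_C, confirming saturation.

saturation; I_C ≈ 1.2 mA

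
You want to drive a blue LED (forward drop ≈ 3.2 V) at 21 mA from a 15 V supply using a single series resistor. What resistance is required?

R ≈ 0.56 kΩ

The resistor drops V_S − V_D = 15 − 3.2 = 11.8 V at 21 mA.
R = 11.8 V / 21 mA = 0.562 kΩ.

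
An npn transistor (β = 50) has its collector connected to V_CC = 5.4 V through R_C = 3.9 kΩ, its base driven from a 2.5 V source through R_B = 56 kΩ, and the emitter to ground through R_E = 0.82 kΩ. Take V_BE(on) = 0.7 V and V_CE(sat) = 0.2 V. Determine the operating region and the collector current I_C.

active; I_C ≈ 0.92 mA

Assume active. Base-emitter loop: I_B = (V_BB − V_BE)/(R_B + (β+1)R_E) = (2.5 − 0.7)/(56 + 51×0.82) = 0.0184 mA.
I_C = β·I_B = 50×0.0184 = 0.92 mA.
V_CE = V_CC − I_C·R_C − I_E·R_E = 5.4 − 0.92×3.9 − 0.938×0.82 = 1.04 V > V_CE(sat), so the active-region assumption holds.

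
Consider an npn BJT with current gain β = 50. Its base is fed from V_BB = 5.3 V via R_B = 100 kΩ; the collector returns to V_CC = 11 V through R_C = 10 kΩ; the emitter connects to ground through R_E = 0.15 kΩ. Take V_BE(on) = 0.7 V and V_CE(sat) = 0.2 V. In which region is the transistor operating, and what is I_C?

Assume active: I_B = (5.3 − 0.7)/(100 + 51×0.15) = 0.0427 mA, I_C = β·I_B = 2.14 mA.
Then V_CE = 11 − 2.14×10 − 2.18×0.15 = -10.7 V < 0.2 V — the active assumption fails.
Re-solve with V_CE = 0.2 V. KCL at the emitter: V_E/R_E = (V_BB−0.7−V_E)/R_B + (V_CC−0.2−V_E)/R_C, giving V_E = 0.166 V.
I_C = (V_CC − 0.2 − V_E)/R_C = (10.8 − 0.166)/10 = 1.06 mA.
Check: I_B = (4.6 − 0.166)/100 = 0.0443 mA, and β·I_B = 2.22 mA > I_C, confirming saturation.

saturation; I_C ≈ 1.1 mA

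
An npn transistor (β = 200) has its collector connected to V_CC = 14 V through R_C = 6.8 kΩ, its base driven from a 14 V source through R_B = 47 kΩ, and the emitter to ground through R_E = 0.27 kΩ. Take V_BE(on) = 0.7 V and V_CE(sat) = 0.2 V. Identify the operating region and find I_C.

saturation; I_C ≈ 1.9 mA

Assume active: I_B = (14 − 0.7)/(47 + 201×0.27) = 0.131 mA, I_C = β·I_B = 26.3 mA.
Then V_CE = 14 − 26.3×6.8 − 26.4×0.27 = -172 V < 0.2 V — the active assumption fails.
Re-solve with V_CE = 0.2 V. KCL at the emitter: V_E/R_E = (V_BB−0.7−V_E)/R_B + (V_CC−0.2−V_E)/R_C, giving V_E = 0.597 V.
I_C = (V_CC − 0.2 − V_E)/R_C = (13.8 − 0.597)/6.8 = 1.94 mA.
Check: I_B = (13.3 − 0.597)/47 = 0.27 mA, and β·I_B = 54.1 mA > I_C, confirming saturation.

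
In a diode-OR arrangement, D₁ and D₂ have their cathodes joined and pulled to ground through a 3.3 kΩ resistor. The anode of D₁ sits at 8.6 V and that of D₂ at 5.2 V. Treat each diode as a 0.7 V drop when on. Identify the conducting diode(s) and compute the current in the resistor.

Only D₁ conducts; I_R ≈ 2.4 mA

Assume both conduct. Then node N would need to be at both 8.6−0.7 = 7.9 V and 5.2−0.7 = 4.5 V, which is impossible.
Assume only D₁ conducts: V_N = 8.6 − 0.7 = 7.9 V, so I_R = 7.9/3.3 = 2.39 mA.
Check D₂: its anode-to-cathode voltage is 5.2 − 7.9 = -2.7 V < 0.7 V, so it is off. The assumption is consistent.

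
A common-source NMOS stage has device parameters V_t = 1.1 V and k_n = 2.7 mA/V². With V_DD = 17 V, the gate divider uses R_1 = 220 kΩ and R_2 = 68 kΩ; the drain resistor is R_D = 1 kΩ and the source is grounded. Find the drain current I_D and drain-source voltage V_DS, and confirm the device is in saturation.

V_G = V_DD·R_2/(R_1+R_2) = 17×68/288 = 4.01 V. With the source grounded, V_GS = V_G = 4.01 V.
Assume saturation: I_D = (k_n/2)(V_GS − V_t)² = (2.7/2)×(4.01 − 1.1)² = 1.35×2.91² = 11.5 mA.
V_DS = V_DD − I_D·R_D = 17 − 11.5×1 = 5.54 V.
Saturation requires V_DS ≥ V_GS − V_t = 2.91 V; 5.54 ≥ 2.91 ✓.

I_D ≈ 11 mA, V_DS ≈ 5.5 V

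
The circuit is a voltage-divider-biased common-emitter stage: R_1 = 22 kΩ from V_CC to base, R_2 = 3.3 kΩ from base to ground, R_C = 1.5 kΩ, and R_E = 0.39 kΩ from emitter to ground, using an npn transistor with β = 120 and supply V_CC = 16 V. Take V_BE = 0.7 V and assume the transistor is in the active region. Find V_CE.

V_CE ≈ 9.7 V

Thevenize the base divider: V_Th = V_CC·R_2/(R_1+R_2) = 16×3.3/25.3 = 2.09 V, R_Th = R_1‖R_2 = 2.87 kΩ.
Base-emitter loop: V_Th = I_B·R_Th + V_BE + (β+1)I_B·R_E, so I_B = (2.09 − 0.7) / (2.87 + 121×0.39) = 0.0277 mA.
I_C = β·I_B = 120×0.0277 = 3.32 mA, and I_E = (β+1)I_B = 3.35 mA.
V_CE = V_CC − I_C·R_C − I_E·R_E = 16 − 3.32×1.5 − 3.35×0.39 = 9.71 V.
V_CE = 9.71 V > 0.2 V confirms active-region operation.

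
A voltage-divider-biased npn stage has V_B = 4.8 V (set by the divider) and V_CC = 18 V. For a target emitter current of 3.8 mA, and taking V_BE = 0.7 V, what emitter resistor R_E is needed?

V_E = V_B − V_BE = 4.8 − 0.7 = 4.1 V.
R_E = V_E / I_E = 4.1 / 3.8 = 1.08 kΩ.

R_E ≈ 1.1 kΩ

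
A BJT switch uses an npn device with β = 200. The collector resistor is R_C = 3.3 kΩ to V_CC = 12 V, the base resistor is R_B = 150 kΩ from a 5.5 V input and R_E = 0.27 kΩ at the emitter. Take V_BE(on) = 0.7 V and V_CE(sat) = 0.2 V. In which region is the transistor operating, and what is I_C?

saturation; I_C ≈ 3.3 mA

Assume active: I_B = (5.5 − 0.7)/(150 + 201×0.27) = 0.0235 mA, I_C = β·I_B = 4.7 mA.
Then V_CE = 12 − 4.7×3.3 − 4.72×0.27 = -4.78 V < 0.2 V — the active assumption fails.
Re-solve with V_CE = 0.2 V. KCL at the emitter: V_E/R_E = (V_BB−0.7−V_E)/R_B + (V_CC−0.2−V_E)/R_C, giving V_E = 0.899 V.
I_C = (V_CC − 0.2 − V_E)/R_C = (11.8 − 0.899)/3.3 = 3.3 mA.
Check: I_B = (4.8 − 0.899)/150 = 0.026 mA, and β·I_B = 5.2 mA > I_C, confirming saturation.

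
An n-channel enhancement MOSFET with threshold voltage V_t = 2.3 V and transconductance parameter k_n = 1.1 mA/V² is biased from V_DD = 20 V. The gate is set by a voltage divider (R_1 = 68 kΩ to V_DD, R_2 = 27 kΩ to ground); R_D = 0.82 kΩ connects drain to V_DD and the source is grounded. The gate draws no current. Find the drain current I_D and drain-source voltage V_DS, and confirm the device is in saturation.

I_D ≈ 6.3 mA, V_DS ≈ 15 V

V_G = V_DD·R_2/(R_1+R_2) = 20×27/95 = 5.68 V. With the source grounded, V_GS = V_G = 5.68 V.
Assume saturation: I_D = (k_n/2)(V_GS − V_t)² = (1.1/2)×(5.68 − 2.3)² = 0.55×3.38² = 6.3 mA.
V_DS = V_DD − I_D·R_D = 20 − 6.3×0.82 = 14.8 V.
Saturation requires V_DS ≥ V_GS − V_t = 3.38 V; 14.8 ≥ 3.38 ✓.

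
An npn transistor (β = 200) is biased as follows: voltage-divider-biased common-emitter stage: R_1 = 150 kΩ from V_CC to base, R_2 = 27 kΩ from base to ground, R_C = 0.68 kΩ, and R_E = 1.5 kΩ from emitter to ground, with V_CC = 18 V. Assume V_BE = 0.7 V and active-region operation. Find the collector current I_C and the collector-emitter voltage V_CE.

Thevenize the base divider: V_Th = V_CC·R_2/(R_1+R_2) = 18×27/177 = 2.75 V, R_Th = R_1‖R_2 = 22.9 kΩ.
Base-emitter loop: V_Th = I_B·R_Th + V_BE + (β+1)I_B·R_E, so I_B = (2.75 − 0.7) / (22.9 + 201×1.5) = 0.00631 mA.
I_C = β·I_B = 200×0.00631 = 1.26 mA, and I_E = (β+1)I_B = 1.27 mA.
V_CE = V_CC − I_C·R_C − I_E·R_E = 18 − 1.26×0.68 − 1.27×1.5 = 15.2 V.
V_CE = 15.2 V > 0.2 V confirms active-region operation.

I_C ≈ 1.3 mA, V_CE ≈ 15 V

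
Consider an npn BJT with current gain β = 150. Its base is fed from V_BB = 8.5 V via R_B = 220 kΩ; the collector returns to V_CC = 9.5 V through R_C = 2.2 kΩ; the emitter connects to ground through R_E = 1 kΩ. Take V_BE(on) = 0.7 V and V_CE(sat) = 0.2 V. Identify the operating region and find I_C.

saturation; I_C ≈ 2.9 mA

Assume active: I_B = (8.5 − 0.7)/(220 + 151×1) = 0.021 mA, I_C = β·I_B = 3.15 mA.
Then V_CE = 9.5 − 3.15×2.2 − 3.17×1 = -0.613 V < 0.2 V — the active assumption fails.
Re-solve with V_CE = 0.2 V. KCL at the emitter: V_E/R_E = (V_BB−0.7−V_E)/R_B + (V_CC−0.2−V_E)/R_C, giving V_E = 2.92 V.
I_C = (V_CC − 0.2 − V_E)/R_C = (9.3 − 2.92)/2.2 = 2.9 mA.
Check: I_B = (7.8 − 2.92)/220 = 0.0222 mA, and β·I_B = 3.33 mA > I_C, confirming saturation.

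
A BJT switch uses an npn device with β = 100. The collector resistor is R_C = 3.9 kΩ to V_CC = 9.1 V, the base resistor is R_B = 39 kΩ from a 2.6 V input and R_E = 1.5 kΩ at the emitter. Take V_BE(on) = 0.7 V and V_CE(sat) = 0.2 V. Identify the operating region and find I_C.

Assume active. Base-emitter loop: I_B = (V_BB − V_BE)/(R_B + (β+1)R_E) = (2.6 − 0.7)/(39 + 101×1.5) = 0.00997 mA.
I_C = β·I_B = 100×0.00997 = 0.997 mA.
V_CE = V_CC − I_C·R_C − I_E·R_E = 9.1 − 0.997×3.9 − 1.01×1.5 = 3.7 V > V_CE(sat), so the active-region assumption holds.

active; I_C ≈ 1 mA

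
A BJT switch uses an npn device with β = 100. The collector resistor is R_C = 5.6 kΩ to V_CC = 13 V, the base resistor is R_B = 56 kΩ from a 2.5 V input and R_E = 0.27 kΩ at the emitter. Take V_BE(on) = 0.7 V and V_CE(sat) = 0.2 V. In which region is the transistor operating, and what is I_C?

active; I_C ≈ 2.2 mA

Assume active. Base-emitter loop: I_B = (V_BB − V_BE)/(R_B + (β+1)R_E) = (2.5 − 0.7)/(56 + 101×0.27) = 0.0216 mA.
I_C = β·I_B = 100×0.0216 = 2.16 mA.
V_CE = V_CC − I_C·R_C − I_E·R_E = 13 − 2.16×5.6 − 2.18×0.27 = 0.305 V > V_CE(sat), so the active-region assumption holds.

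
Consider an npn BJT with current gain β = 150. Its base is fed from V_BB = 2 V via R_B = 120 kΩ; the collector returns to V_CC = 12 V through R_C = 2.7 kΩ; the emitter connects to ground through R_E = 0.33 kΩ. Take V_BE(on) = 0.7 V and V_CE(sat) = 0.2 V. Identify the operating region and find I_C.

active; I_C ≈ 1.1 mA

Assume active. Base-emitter loop: I_B = (V_BB − V_BE)/(R_B + (β+1)R_E) = (2 − 0.7)/(120 + 151×0.33) = 0.00765 mA.
I_C = β·I_B = 150×0.00765 = 1.15 mA.
V_CE = V_CC − I_C·R_C − I_E·R_E = 12 − 1.15×2.7 − 1.16×0.33 = 8.52 V > V_CE(sat), so the active-region assumption holds.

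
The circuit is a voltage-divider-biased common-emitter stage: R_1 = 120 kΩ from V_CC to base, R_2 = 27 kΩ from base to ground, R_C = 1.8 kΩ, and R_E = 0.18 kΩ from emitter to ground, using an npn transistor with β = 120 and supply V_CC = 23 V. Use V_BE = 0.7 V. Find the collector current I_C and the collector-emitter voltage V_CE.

I_C ≈ 9.7 mA, V_CE ≈ 3.9 V

Thevenize the base divider: V_Th = V_CC·R_2/(R_1+R_2) = 23×27/147 = 4.22 V, R_Th = R_1‖R_2 = 22 kΩ.
Base-emitter loop: V_Th = I_B·R_Th + V_BE + (β+1)I_B·R_E, so I_B = (4.22 − 0.7) / (22 + 121×0.18) = 0.0804 mA.
I_C = β·I_B = 120×0.0804 = 9.65 mA, and I_E = (β+1)I_B = 9.73 mA.
V_CE = V_CC − I_C·R_C − I_E·R_E = 23 − 9.65×1.8 − 9.73×0.18 = 3.88 V.
V_CE = 3.88 V > 0.2 V confirms active-region operation.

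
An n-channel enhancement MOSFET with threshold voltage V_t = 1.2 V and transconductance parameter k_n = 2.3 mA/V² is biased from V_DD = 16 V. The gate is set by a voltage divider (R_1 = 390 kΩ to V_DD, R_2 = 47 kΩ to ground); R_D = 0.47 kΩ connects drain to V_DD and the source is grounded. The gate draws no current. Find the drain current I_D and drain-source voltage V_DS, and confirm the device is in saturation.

I_D ≈ 0.31 mA, V_DS ≈ 16 V

V_G = V_DD·R_2/(R_1+R_2) = 16×47/437 = 1.72 V. With the source grounded, V_GS = V_G = 1.72 V.
Assume saturation: I_D = (k_n/2)(V_GS − V_t)² = (2.3/2)×(1.72 − 1.2)² = 1.15×0.521² = 0.312 mA.
V_DS = V_DD − I_D·R_D = 16 − 0.312×0.47 = 15.9 V.
Saturation requires V_DS ≥ V_GS − V_t = 0.521 V; 15.9 ≥ 0.521 ✓.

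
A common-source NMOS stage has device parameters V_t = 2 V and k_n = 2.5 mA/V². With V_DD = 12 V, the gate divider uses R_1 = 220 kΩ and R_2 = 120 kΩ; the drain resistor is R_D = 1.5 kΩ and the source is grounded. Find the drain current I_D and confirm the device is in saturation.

I_D ≈ 6.2 mA

V_G = V_DD·R_2/(R_1+R_2) = 12×120/340 = 4.24 V. With the source grounded, V_GS = V_G = 4.24 V.
Assume saturation: I_D = (k_n/2)(V_GS − V_t)² = (2.5/2)×(4.24 − 2)² = 1.25×2.24² = 6.25 mA.
V_DS = V_DD − I_D·R_D = 12 − 6.25×1.5 = 2.63 V.
Saturation requires V_DS ≥ V_GS − V_t = 2.24 V; 2.63 ≥ 2.24 ✓.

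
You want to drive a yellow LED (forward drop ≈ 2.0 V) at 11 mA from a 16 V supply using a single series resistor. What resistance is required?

The resistor drops V_S − V_D = 16 − 2.0 = 14 V at 11 mA.
R = 14 V / 11 mA = 1.27 kΩ.

R ≈ 1.3 kΩ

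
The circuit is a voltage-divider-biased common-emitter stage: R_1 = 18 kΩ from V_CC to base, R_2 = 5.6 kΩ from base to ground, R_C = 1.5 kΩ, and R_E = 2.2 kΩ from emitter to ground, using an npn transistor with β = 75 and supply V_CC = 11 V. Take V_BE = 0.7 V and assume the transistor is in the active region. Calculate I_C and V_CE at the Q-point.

Thevenize the base divider: V_Th = V_CC·R_2/(R_1+R_2) = 11×5.6/23.6 = 2.61 V, R_Th = R_1‖R_2 = 4.27 kΩ.
Base-emitter loop: V_Th = I_B·R_Th + V_BE + (β+1)I_B·R_E, so I_B = (2.61 − 0.7) / (4.27 + 76×2.2) = 0.0111 mA.
I_C = β·I_B = 75×0.0111 = 0.835 mA, and I_E = (β+1)I_B = 0.847 mA.
V_CE = V_CC − I_C·R_C − I_E·R_E = 11 − 0.835×1.5 − 0.847×2.2 = 7.88 V.
V_CE = 7.88 V > 0.2 V confirms active-region operation.

I_C ≈ 0.84 mA, V_CE ≈ 7.9 V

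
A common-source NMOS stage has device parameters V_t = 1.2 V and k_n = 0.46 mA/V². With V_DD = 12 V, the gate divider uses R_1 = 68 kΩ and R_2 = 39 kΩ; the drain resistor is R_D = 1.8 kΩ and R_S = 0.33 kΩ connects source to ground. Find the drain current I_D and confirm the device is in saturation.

I_D ≈ 1.6 mA

V_G = V_DD·R_2/(R_1+R_2) = 12×39/107 = 4.37 V.
Assume saturation: I_D = (k_n/2)(V_GS − V_t)² with V_GS = V_G − I_D·R_S = 4.37 − 0.33·I_D.
Substituting gives 0.025·I_D² − 1.48·I_D + 2.32 = 0, with roots I_D = 1.61 or 57.6 mA.
The root I_D = 57.6 mA gives V_GS = -14.6 V ≤ V_t, so take I_D = 1.61 mA.
Then V_GS = 3.84 V and V_DS = V_DD − I_D(R_D+R_S) = 12 − 1.61×2.13 = 8.58 V.
Saturation requires V_DS ≥ V_GS − V_t = 2.64 V; 8.58 ≥ 2.64 ✓.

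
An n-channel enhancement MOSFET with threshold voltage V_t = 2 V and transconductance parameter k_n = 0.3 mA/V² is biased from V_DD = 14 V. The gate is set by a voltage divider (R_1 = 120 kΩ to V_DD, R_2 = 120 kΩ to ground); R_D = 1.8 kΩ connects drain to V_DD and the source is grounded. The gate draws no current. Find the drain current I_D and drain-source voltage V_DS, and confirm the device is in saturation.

V_G = V_DD·R_2/(R_1+R_2) = 14×120/240 = 7 V. With the source grounded, V_GS = V_G = 7 V.
Assume saturation: I_D = (k_n/2)(V_GS − V_t)² = (0.3/2)×(7 − 2)² = 0.15×5² = 3.75 mA.
V_DS = V_DD − I_D·R_D = 14 − 3.75×1.8 = 7.25 V.
Saturation requires V_DS ≥ V_GS − V_t = 5 V; 7.25 ≥ 5 ✓.

I_D ≈ 3.8 mA, V_DS ≈ 7.2 V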